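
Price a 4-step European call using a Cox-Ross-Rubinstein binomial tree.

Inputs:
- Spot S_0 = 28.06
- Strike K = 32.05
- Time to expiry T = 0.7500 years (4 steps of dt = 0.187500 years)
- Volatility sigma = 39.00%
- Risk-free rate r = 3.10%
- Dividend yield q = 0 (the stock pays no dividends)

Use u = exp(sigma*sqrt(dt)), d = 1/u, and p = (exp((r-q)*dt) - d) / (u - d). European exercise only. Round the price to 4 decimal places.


dt = T/N = 0.187500
u = exp(sigma*sqrt(dt)) = 1.183972; d = 1/u = 0.844615
p = (exp((r-q)*dt) - d) / (u - d) = 0.475059
Discount per step: exp(-r*dt) = 0.994204
Stock lattice S(k, i) with i counting down-moves:
  k=0: S(0,0) = 28.0600
  k=1: S(1,0) = 33.2223; S(1,1) = 23.6999
  k=2: S(2,0) = 39.3342; S(2,1) = 28.0600; S(2,2) = 20.0173
  k=3: S(3,0) = 46.5706; S(3,1) = 33.2223; S(3,2) = 23.6999; S(3,3) = 16.9069
  k=4: S(4,0) = 55.1383; S(4,1) = 39.3342; S(4,2) = 28.0600; S(4,3) = 20.0173; S(4,4) = 14.2798
Terminal payoffs V(N, i) = max(S_T - K, 0):
  V(4,0) = 23.088317; V(4,1) = 7.284224; V(4,2) = 0.000000; V(4,3) = 0.000000; V(4,4) = 0.000000
Backward induction: V(k, i) = exp(-r*dt) * [p * V(k+1, i) + (1-p) * V(k+1, i+1)].
  V(3,0) = exp(-r*dt) * [p*23.088317 + (1-p)*7.284224] = 14.706373
  V(3,1) = exp(-r*dt) * [p*7.284224 + (1-p)*0.000000] = 3.440382
  V(3,2) = exp(-r*dt) * [p*0.000000 + (1-p)*0.000000] = 0.000000
  V(3,3) = exp(-r*dt) * [p*0.000000 + (1-p)*0.000000] = 0.000000
  V(2,0) = exp(-r*dt) * [p*14.706373 + (1-p)*3.440382] = 8.741436
  V(2,1) = exp(-r*dt) * [p*3.440382 + (1-p)*0.000000] = 1.624912
  V(2,2) = exp(-r*dt) * [p*0.000000 + (1-p)*0.000000] = 0.000000
  V(1,0) = exp(-r*dt) * [p*8.741436 + (1-p)*1.624912] = 4.976671
  V(1,1) = exp(-r*dt) * [p*1.624912 + (1-p)*0.000000] = 0.767456
  V(0,0) = exp(-r*dt) * [p*4.976671 + (1-p)*0.767456] = 2.751045

Answer: Price = V(0,0) = 2.7510


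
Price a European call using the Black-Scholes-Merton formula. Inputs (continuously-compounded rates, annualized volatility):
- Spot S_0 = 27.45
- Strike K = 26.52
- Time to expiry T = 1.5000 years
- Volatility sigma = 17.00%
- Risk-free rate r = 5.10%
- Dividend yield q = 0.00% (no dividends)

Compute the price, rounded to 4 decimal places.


Answer: Price = 3.8957

Derivation:
d1 = (ln(S/K) + (r - q + 0.5*sigma^2) * T) / (sigma * sqrt(T)) = 0.63706907
d2 = d1 - sigma * sqrt(T) = 0.42886244
exp(-rT) = 0.92635291; exp(-qT) = 1.00000000
C = S_0 * exp(-qT) * N(d1) - K * exp(-rT) * N(d2)
N(d1) = 0.73796007; N(d2) = 0.66598833
C = 27.4500 * 1.00000000 * 0.73796007 - 26.5200 * 0.92635291 * 0.66598833 = 3.8957


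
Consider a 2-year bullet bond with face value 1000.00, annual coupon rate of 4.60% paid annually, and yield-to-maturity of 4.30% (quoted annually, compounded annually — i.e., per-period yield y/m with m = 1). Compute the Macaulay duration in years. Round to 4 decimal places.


Coupon per period c = face * coupon_rate / m = 46.000000
Periods per year m = 1; per-period yield y/m = 0.043000
Number of cashflows N = 2
Cashflows (t years, CF_t, discount factor 1/(1+y/m)^(m*t), PV):
  t = 1.0000: CF_t = 46.000000, DF = 0.958773, PV = 44.103547
  t = 2.0000: CF_t = 1046.000000, DF = 0.919245, PV = 961.530507
Price P = sum_t PV_t = 1005.634054
Macaulay numerator sum_t t * PV_t:
  t * PV_t at t = 1.0000: 44.103547
  t * PV_t at t = 2.0000: 1923.061013
Macaulay duration D = (sum_t t * PV_t) / P = 1967.164561 / 1005.634054 = 1.956144

Answer: Macaulay duration = 1.9561 years


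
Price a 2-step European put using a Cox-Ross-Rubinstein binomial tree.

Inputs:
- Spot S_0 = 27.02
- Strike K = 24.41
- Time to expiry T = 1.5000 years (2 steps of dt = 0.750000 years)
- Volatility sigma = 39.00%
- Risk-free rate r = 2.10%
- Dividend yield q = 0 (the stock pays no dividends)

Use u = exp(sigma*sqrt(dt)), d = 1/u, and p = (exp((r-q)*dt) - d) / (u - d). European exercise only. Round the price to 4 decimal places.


dt = T/N = 0.750000
u = exp(sigma*sqrt(dt)) = 1.401790; d = 1/u = 0.713374
p = (exp((r-q)*dt) - d) / (u - d) = 0.439416
Discount per step: exp(-r*dt) = 0.984373
Stock lattice S(k, i) with i counting down-moves:
  k=0: S(0,0) = 27.0200
  k=1: S(1,0) = 37.8764; S(1,1) = 19.2754
  k=2: S(2,0) = 53.0947; S(2,1) = 27.0200; S(2,2) = 13.7505
Terminal payoffs V(N, i) = max(K - S_T, 0):
  V(2,0) = 0.000000; V(2,1) = 0.000000; V(2,2) = 10.659468
Backward induction: V(k, i) = exp(-r*dt) * [p * V(k+1, i) + (1-p) * V(k+1, i+1)].
  V(1,0) = exp(-r*dt) * [p*0.000000 + (1-p)*0.000000] = 0.000000
  V(1,1) = exp(-r*dt) * [p*0.000000 + (1-p)*10.659468] = 5.882151
  V(0,0) = exp(-r*dt) * [p*0.000000 + (1-p)*5.882151] = 3.245913

Answer: Price = V(0,0) = 3.2459


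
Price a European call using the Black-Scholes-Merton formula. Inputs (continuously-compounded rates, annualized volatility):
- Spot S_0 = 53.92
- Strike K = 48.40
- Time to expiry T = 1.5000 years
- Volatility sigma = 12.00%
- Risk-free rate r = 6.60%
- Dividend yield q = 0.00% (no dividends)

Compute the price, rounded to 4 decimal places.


Answer: Price = 10.3387

Derivation:
d1 = (ln(S/K) + (r - q + 0.5*sigma^2) * T) / (sigma * sqrt(T)) = 1.48195254
d2 = d1 - sigma * sqrt(T) = 1.33498316
exp(-rT) = 0.90574271; exp(-qT) = 1.00000000
C = S_0 * exp(-qT) * N(d1) - K * exp(-rT) * N(d2)
N(d1) = 0.93082354; N(d2) = 0.90905907
C = 53.9200 * 1.00000000 * 0.93082354 - 48.4000 * 0.90574271 * 0.90905907 = 10.3387


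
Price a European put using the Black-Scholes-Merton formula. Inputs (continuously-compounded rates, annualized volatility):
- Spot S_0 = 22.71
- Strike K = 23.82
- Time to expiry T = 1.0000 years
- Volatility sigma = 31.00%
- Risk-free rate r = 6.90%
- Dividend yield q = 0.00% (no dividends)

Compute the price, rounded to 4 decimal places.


d1 = (ln(S/K) + (r - q + 0.5*sigma^2) * T) / (sigma * sqrt(T)) = 0.22364449
d2 = d1 - sigma * sqrt(T) = -0.08635551
exp(-rT) = 0.93332668; exp(-qT) = 1.00000000
P = K * exp(-rT) * N(-d2) - S_0 * exp(-qT) * N(-d1)
N(-d1) = 0.41151697; N(-d2) = 0.53440809
P = 23.8200 * 0.93332668 * 0.53440809 - 22.7100 * 1.00000000 * 0.41151697 = 2.5353

Answer: Price = 2.5353


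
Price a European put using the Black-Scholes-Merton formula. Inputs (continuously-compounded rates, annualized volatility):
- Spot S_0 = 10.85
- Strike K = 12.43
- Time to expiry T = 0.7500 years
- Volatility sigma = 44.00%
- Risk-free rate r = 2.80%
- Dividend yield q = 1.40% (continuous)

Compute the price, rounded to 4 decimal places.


Answer: Price = 2.5400

Derivation:
d1 = (ln(S/K) + (r - q + 0.5*sigma^2) * T) / (sigma * sqrt(T)) = -0.13868957
d2 = d1 - sigma * sqrt(T) = -0.51974075
exp(-rT) = 0.97921896; exp(-qT) = 0.98955493
P = K * exp(-rT) * N(-d2) - S_0 * exp(-qT) * N(-d1)
N(-d1) = 0.55515227; N(-d2) = 0.69837786
P = 12.4300 * 0.97921896 * 0.69837786 - 10.8500 * 0.98955493 * 0.55515227 = 2.5400


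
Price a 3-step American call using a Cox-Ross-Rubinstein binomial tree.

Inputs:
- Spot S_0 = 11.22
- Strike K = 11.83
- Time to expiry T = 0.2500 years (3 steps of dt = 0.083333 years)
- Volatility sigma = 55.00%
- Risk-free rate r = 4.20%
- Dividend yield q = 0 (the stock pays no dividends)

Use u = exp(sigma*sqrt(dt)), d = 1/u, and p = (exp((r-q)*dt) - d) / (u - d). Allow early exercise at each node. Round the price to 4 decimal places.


dt = T/N = 0.083333
u = exp(sigma*sqrt(dt)) = 1.172070; d = 1/u = 0.853191
p = (exp((r-q)*dt) - d) / (u - d) = 0.471386
Discount per step: exp(-r*dt) = 0.996506
Stock lattice S(k, i) with i counting down-moves:
  k=0: S(0,0) = 11.2200
  k=1: S(1,0) = 13.1506; S(1,1) = 9.5728
  k=2: S(2,0) = 15.4135; S(2,1) = 11.2200; S(2,2) = 8.1674
  k=3: S(3,0) = 18.0656; S(3,1) = 13.1506; S(3,2) = 9.5728; S(3,3) = 6.9684
Terminal payoffs V(N, i) = max(S_T - K, 0):
  V(3,0) = 6.235641; V(3,1) = 1.320624; V(3,2) = 0.000000; V(3,3) = 0.000000
Backward induction: V(k, i) = exp(-r*dt) * [p * V(k+1, i) + (1-p) * V(k+1, i+1)]; then take max(V_cont, immediate exercise) for American.
  V(2,0) = exp(-r*dt) * [p*6.235641 + (1-p)*1.320624] = 3.624783; exercise = 3.583451; V(2,0) = max -> 3.624783
  V(2,1) = exp(-r*dt) * [p*1.320624 + (1-p)*0.000000] = 0.620348; exercise = 0.000000; V(2,1) = max -> 0.620348
  V(2,2) = exp(-r*dt) * [p*0.000000 + (1-p)*0.000000] = 0.000000; exercise = 0.000000; V(2,2) = max -> 0.000000
  V(1,0) = exp(-r*dt) * [p*3.624783 + (1-p)*0.620348] = 2.029480; exercise = 1.320624; V(1,0) = max -> 2.029480
  V(1,1) = exp(-r*dt) * [p*0.620348 + (1-p)*0.000000] = 0.291401; exercise = 0.000000; V(1,1) = max -> 0.291401
  V(0,0) = exp(-r*dt) * [p*2.029480 + (1-p)*0.291401] = 1.106826; exercise = 0.000000; V(0,0) = max -> 1.106826

Answer: Price = V(0,0) = 1.1068


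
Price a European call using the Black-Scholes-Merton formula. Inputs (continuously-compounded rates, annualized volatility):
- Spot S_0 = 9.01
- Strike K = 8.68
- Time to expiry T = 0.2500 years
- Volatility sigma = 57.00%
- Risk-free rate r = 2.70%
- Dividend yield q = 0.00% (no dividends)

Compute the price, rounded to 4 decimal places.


Answer: Price = 1.2050

Derivation:
d1 = (ln(S/K) + (r - q + 0.5*sigma^2) * T) / (sigma * sqrt(T)) = 0.29710892
d2 = d1 - sigma * sqrt(T) = 0.01210892
exp(-rT) = 0.99327273; exp(-qT) = 1.00000000
C = S_0 * exp(-qT) * N(d1) - K * exp(-rT) * N(d2)
N(d1) = 0.61680832; N(d2) = 0.50483064
C = 9.0100 * 1.00000000 * 0.61680832 - 8.6800 * 0.99327273 * 0.50483064 = 1.2050


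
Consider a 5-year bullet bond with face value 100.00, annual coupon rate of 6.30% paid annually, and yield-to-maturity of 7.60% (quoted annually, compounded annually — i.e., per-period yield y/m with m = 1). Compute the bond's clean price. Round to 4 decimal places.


Answer: Price = 94.7543

Derivation:
Coupon per period c = face * coupon_rate / m = 6.300000
Periods per year m = 1; per-period yield y/m = 0.076000
Number of cashflows N = 5
Cashflows (t years, CF_t, discount factor 1/(1+y/m)^(m*t), PV):
  t = 1.0000: CF_t = 6.300000, DF = 0.929368, PV = 5.855019
  t = 2.0000: CF_t = 6.300000, DF = 0.863725, PV = 5.441467
  t = 3.0000: CF_t = 6.300000, DF = 0.802718, PV = 5.057126
  t = 4.0000: CF_t = 6.300000, DF = 0.746021, PV = 4.699931
  t = 5.0000: CF_t = 106.300000, DF = 0.693328, PV = 73.700750
Price P = sum_t PV_t = 94.754292


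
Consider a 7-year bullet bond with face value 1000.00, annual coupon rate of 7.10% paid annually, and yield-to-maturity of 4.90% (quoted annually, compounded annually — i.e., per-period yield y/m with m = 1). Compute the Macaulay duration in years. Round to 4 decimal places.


Answer: Macaulay duration = 5.8333 years

Derivation:
Coupon per period c = face * coupon_rate / m = 71.000000
Periods per year m = 1; per-period yield y/m = 0.049000
Number of cashflows N = 7
Cashflows (t years, CF_t, discount factor 1/(1+y/m)^(m*t), PV):
  t = 1.0000: CF_t = 71.000000, DF = 0.953289, PV = 67.683508
  t = 2.0000: CF_t = 71.000000, DF = 0.908760, PV = 64.521933
  t = 3.0000: CF_t = 71.000000, DF = 0.866310, PV = 61.508039
  t = 4.0000: CF_t = 71.000000, DF = 0.825844, PV = 58.634928
  t = 5.0000: CF_t = 71.000000, DF = 0.787268, PV = 55.896023
  t = 6.0000: CF_t = 71.000000, DF = 0.750494, PV = 53.285055
  t = 7.0000: CF_t = 1071.000000, DF = 0.715437, PV = 766.233355
Price P = sum_t PV_t = 1127.762842
Macaulay numerator sum_t t * PV_t:
  t * PV_t at t = 1.0000: 67.683508
  t * PV_t at t = 2.0000: 129.043867
  t * PV_t at t = 3.0000: 184.524118
  t * PV_t at t = 4.0000: 234.539712
  t * PV_t at t = 5.0000: 279.480114
  t * PV_t at t = 6.0000: 319.710331
  t * PV_t at t = 7.0000: 5363.633486
Macaulay duration D = (sum_t t * PV_t) / P = 6578.615136 / 1127.762842 = 5.833332


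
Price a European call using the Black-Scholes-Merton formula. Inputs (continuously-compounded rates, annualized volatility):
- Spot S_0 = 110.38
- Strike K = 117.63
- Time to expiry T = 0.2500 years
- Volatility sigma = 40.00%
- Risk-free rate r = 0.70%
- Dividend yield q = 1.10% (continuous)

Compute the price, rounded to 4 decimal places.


d1 = (ln(S/K) + (r - q + 0.5*sigma^2) * T) / (sigma * sqrt(T)) = -0.22307573
d2 = d1 - sigma * sqrt(T) = -0.42307573
exp(-rT) = 0.99825153; exp(-qT) = 0.99725378
C = S_0 * exp(-qT) * N(d1) - K * exp(-rT) * N(d2)
N(d1) = 0.41173828; N(d2) = 0.33612000
C = 110.3800 * 0.99725378 * 0.41173828 - 117.6300 * 0.99825153 * 0.33612000 = 5.8542

Answer: Price = 5.8542


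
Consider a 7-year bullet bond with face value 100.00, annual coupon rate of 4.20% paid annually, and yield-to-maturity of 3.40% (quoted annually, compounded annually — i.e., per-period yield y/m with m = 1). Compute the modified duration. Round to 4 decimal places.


Coupon per period c = face * coupon_rate / m = 4.200000
Periods per year m = 1; per-period yield y/m = 0.034000
Number of cashflows N = 7
Cashflows (t years, CF_t, discount factor 1/(1+y/m)^(m*t), PV):
  t = 1.0000: CF_t = 4.200000, DF = 0.967118, PV = 4.061896
  t = 2.0000: CF_t = 4.200000, DF = 0.935317, PV = 3.928332
  t = 3.0000: CF_t = 4.200000, DF = 0.904562, PV = 3.799161
  t = 4.0000: CF_t = 4.200000, DF = 0.874818, PV = 3.674237
  t = 5.0000: CF_t = 4.200000, DF = 0.846052, PV = 3.553420
  t = 6.0000: CF_t = 4.200000, DF = 0.818233, PV = 3.436577
  t = 7.0000: CF_t = 104.200000, DF = 0.791327, PV = 82.456320
Price P = sum_t PV_t = 104.909942
First compute Macaulay numerator sum_t t * PV_t:
  t * PV_t at t = 1.0000: 4.061896
  t * PV_t at t = 2.0000: 7.856665
  t * PV_t at t = 3.0000: 11.397482
  t * PV_t at t = 4.0000: 14.696947
  t * PV_t at t = 5.0000: 17.767102
  t * PV_t at t = 6.0000: 20.619461
  t * PV_t at t = 7.0000: 577.194239
Macaulay duration D = 653.593792 / 104.909942 = 6.230046
Modified duration = D / (1 + y/m) = 6.230046 / (1 + 0.034000) = 6.025190

Answer: Modified duration = 6.0252


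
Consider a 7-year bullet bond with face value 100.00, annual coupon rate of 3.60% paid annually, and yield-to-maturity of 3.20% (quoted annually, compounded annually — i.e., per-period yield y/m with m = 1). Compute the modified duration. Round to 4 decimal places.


Coupon per period c = face * coupon_rate / m = 3.600000
Periods per year m = 1; per-period yield y/m = 0.032000
Number of cashflows N = 7
Cashflows (t years, CF_t, discount factor 1/(1+y/m)^(m*t), PV):
  t = 1.0000: CF_t = 3.600000, DF = 0.968992, PV = 3.488372
  t = 2.0000: CF_t = 3.600000, DF = 0.938946, PV = 3.380206
  t = 3.0000: CF_t = 3.600000, DF = 0.909831, PV = 3.275393
  t = 4.0000: CF_t = 3.600000, DF = 0.881620, PV = 3.173830
  t = 5.0000: CF_t = 3.600000, DF = 0.854283, PV = 3.075417
  t = 6.0000: CF_t = 3.600000, DF = 0.827793, PV = 2.980055
  t = 7.0000: CF_t = 103.600000, DF = 0.802125, PV = 83.100163
Price P = sum_t PV_t = 102.473436
First compute Macaulay numerator sum_t t * PV_t:
  t * PV_t at t = 1.0000: 3.488372
  t * PV_t at t = 2.0000: 6.760411
  t * PV_t at t = 3.0000: 9.826179
  t * PV_t at t = 4.0000: 12.695321
  t * PV_t at t = 5.0000: 15.377085
  t * PV_t at t = 6.0000: 17.880332
  t * PV_t at t = 7.0000: 581.701139
Macaulay duration D = 647.728839 / 102.473436 = 6.320944
Modified duration = D / (1 + y/m) = 6.320944 / (1 + 0.032000) = 6.124946

Answer: Modified duration = 6.1249


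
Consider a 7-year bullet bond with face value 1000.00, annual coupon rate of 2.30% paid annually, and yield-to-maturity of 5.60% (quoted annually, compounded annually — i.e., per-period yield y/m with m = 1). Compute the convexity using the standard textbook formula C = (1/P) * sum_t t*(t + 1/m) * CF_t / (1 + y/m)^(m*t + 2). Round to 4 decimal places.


Answer: Convexity = 45.3433

Derivation:
Coupon per period c = face * coupon_rate / m = 23.000000
Periods per year m = 1; per-period yield y/m = 0.056000
Number of cashflows N = 7
Cashflows (t years, CF_t, discount factor 1/(1+y/m)^(m*t), PV):
  t = 1.0000: CF_t = 23.000000, DF = 0.946970, PV = 21.780303
  t = 2.0000: CF_t = 23.000000, DF = 0.896752, PV = 20.625287
  t = 3.0000: CF_t = 23.000000, DF = 0.849197, PV = 19.531522
  t = 4.0000: CF_t = 23.000000, DF = 0.804163, PV = 18.495759
  t = 5.0000: CF_t = 23.000000, DF = 0.761518, PV = 17.514924
  t = 6.0000: CF_t = 23.000000, DF = 0.721135, PV = 16.586102
  t = 7.0000: CF_t = 1023.000000, DF = 0.682893, PV = 698.599397
Price P = sum_t PV_t = 813.133293
Convexity numerator sum_t t*(t + 1/m) * CF_t / (1+y/m)^(m*t + 2):
  t = 1.0000: term = 39.063043
  t = 2.0000: term = 110.974555
  t = 3.0000: term = 210.179082
  t = 4.0000: term = 331.722036
  t = 5.0000: term = 471.196074
  t = 6.0000: term = 624.691765
  t = 7.0000: term = 35082.327377
Convexity = (1/P) * sum = 36870.153933 / 813.133293 = 45.343309


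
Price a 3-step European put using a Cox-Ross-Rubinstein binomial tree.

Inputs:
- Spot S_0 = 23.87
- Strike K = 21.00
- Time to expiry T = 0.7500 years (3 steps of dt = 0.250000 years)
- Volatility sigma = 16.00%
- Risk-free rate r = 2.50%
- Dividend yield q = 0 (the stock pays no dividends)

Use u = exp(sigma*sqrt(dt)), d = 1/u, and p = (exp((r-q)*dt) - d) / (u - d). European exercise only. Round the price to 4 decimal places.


Answer: Price = V(0,0) = 0.2426

Derivation:
dt = T/N = 0.250000
u = exp(sigma*sqrt(dt)) = 1.083287; d = 1/u = 0.923116
p = (exp((r-q)*dt) - d) / (u - d) = 0.519154
Discount per step: exp(-r*dt) = 0.993769
Stock lattice S(k, i) with i counting down-moves:
  k=0: S(0,0) = 23.8700
  k=1: S(1,0) = 25.8581; S(1,1) = 22.0348
  k=2: S(2,0) = 28.0117; S(2,1) = 23.8700; S(2,2) = 20.3407
  k=3: S(3,0) = 30.3447; S(3,1) = 25.8581; S(3,2) = 22.0348; S(3,3) = 18.7768
Terminal payoffs V(N, i) = max(K - S_T, 0):
  V(3,0) = 0.000000; V(3,1) = 0.000000; V(3,2) = 0.000000; V(3,3) = 2.223193
Backward induction: V(k, i) = exp(-r*dt) * [p * V(k+1, i) + (1-p) * V(k+1, i+1)].
  V(2,0) = exp(-r*dt) * [p*0.000000 + (1-p)*0.000000] = 0.000000
  V(2,1) = exp(-r*dt) * [p*0.000000 + (1-p)*0.000000] = 0.000000
  V(2,2) = exp(-r*dt) * [p*0.000000 + (1-p)*2.223193] = 1.062354
  V(1,0) = exp(-r*dt) * [p*0.000000 + (1-p)*0.000000] = 0.000000
  V(1,1) = exp(-r*dt) * [p*0.000000 + (1-p)*1.062354] = 0.507646
  V(0,0) = exp(-r*dt) * [p*0.000000 + (1-p)*0.507646] = 0.242579


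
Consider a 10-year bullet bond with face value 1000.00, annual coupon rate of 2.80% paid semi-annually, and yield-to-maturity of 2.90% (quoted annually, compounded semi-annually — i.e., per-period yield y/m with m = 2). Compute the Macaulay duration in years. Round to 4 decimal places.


Answer: Macaulay duration = 8.7844 years

Derivation:
Coupon per period c = face * coupon_rate / m = 14.000000
Periods per year m = 2; per-period yield y/m = 0.014500
Number of cashflows N = 20
Cashflows (t years, CF_t, discount factor 1/(1+y/m)^(m*t), PV):
  t = 0.5000: CF_t = 14.000000, DF = 0.985707, PV = 13.799901
  t = 1.0000: CF_t = 14.000000, DF = 0.971619, PV = 13.602663
  t = 1.5000: CF_t = 14.000000, DF = 0.957732, PV = 13.408243
  t = 2.0000: CF_t = 14.000000, DF = 0.944043, PV = 13.216603
  t = 2.5000: CF_t = 14.000000, DF = 0.930550, PV = 13.027701
  t = 3.0000: CF_t = 14.000000, DF = 0.917250, PV = 12.841499
  t = 3.5000: CF_t = 14.000000, DF = 0.904140, PV = 12.657959
  t = 4.0000: CF_t = 14.000000, DF = 0.891217, PV = 12.477042
  t = 4.5000: CF_t = 14.000000, DF = 0.878479, PV = 12.298710
  t = 5.0000: CF_t = 14.000000, DF = 0.865923, PV = 12.122928
  t = 5.5000: CF_t = 14.000000, DF = 0.853547, PV = 11.949658
  t = 6.0000: CF_t = 14.000000, DF = 0.841347, PV = 11.778864
  t = 6.5000: CF_t = 14.000000, DF = 0.829322, PV = 11.610512
  t = 7.0000: CF_t = 14.000000, DF = 0.817469, PV = 11.444566
  t = 7.5000: CF_t = 14.000000, DF = 0.805785, PV = 11.280991
  t = 8.0000: CF_t = 14.000000, DF = 0.794268, PV = 11.119755
  t = 8.5000: CF_t = 14.000000, DF = 0.782916, PV = 10.960823
  t = 9.0000: CF_t = 14.000000, DF = 0.771726, PV = 10.804163
  t = 9.5000: CF_t = 14.000000, DF = 0.760696, PV = 10.649741
  t = 10.0000: CF_t = 1014.000000, DF = 0.749823, PV = 760.320898
Price P = sum_t PV_t = 991.373220
Macaulay numerator sum_t t * PV_t:
  t * PV_t at t = 0.5000: 6.899951
  t * PV_t at t = 1.0000: 13.602663
  t * PV_t at t = 1.5000: 20.112365
  t * PV_t at t = 2.0000: 26.433205
  t * PV_t at t = 2.5000: 32.569252
  t * PV_t at t = 3.0000: 38.524497
  t * PV_t at t = 3.5000: 44.302856
  t * PV_t at t = 4.0000: 49.908167
  t * PV_t at t = 4.5000: 55.344197
  t * PV_t at t = 5.0000: 60.614639
  t * PV_t at t = 5.5000: 65.723118
  t * PV_t at t = 6.0000: 70.673186
  t * PV_t at t = 6.5000: 75.468327
  t * PV_t at t = 7.0000: 80.111960
  t * PV_t at t = 7.5000: 84.607435
  t * PV_t at t = 8.0000: 88.958039
  t * PV_t at t = 8.5000: 93.166995
  t * PV_t at t = 9.0000: 97.237463
  t * PV_t at t = 9.5000: 101.172543
  t * PV_t at t = 10.0000: 7603.208981
Macaulay duration D = (sum_t t * PV_t) / P = 8708.639839 / 991.373220 = 8.784421


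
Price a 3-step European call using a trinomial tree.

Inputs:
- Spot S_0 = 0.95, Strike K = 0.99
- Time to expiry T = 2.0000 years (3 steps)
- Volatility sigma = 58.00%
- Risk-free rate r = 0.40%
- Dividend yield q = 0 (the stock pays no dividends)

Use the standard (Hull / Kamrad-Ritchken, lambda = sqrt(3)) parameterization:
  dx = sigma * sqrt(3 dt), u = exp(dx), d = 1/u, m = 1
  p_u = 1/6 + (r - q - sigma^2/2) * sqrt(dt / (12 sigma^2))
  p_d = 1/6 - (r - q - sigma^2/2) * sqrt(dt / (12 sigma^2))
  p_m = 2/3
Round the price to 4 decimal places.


Answer: Price = V(0,0) = 0.2499

Derivation:
dt = T/N = 0.666667; dx = sigma*sqrt(3*dt) = 0.820244
u = exp(dx) = 2.271054; d = 1/u = 0.440324
p_u = 0.099939, p_m = 0.666667, p_d = 0.233395
Discount per step: exp(-r*dt) = 0.997337
Stock lattice S(k, j) with j the centered position index:
  k=0: S(0,+0) = 0.9500
  k=1: S(1,-1) = 0.4183; S(1,+0) = 0.9500; S(1,+1) = 2.1575
  k=2: S(2,-2) = 0.1842; S(2,-1) = 0.4183; S(2,+0) = 0.9500; S(2,+1) = 2.1575; S(2,+2) = 4.8998
  k=3: S(3,-3) = 0.0811; S(3,-2) = 0.1842; S(3,-1) = 0.4183; S(3,+0) = 0.9500; S(3,+1) = 2.1575; S(3,+2) = 4.8998; S(3,+3) = 11.1277
Terminal payoffs V(N, j) = max(S_T - K, 0):
  V(3,-3) = 0.000000; V(3,-2) = 0.000000; V(3,-1) = 0.000000; V(3,+0) = 0.000000; V(3,+1) = 1.167501; V(3,+2) = 3.909800; V(3,+3) = 10.137709
Backward induction: V(k, j) = exp(-r*dt) * [p_u * V(k+1, j+1) + p_m * V(k+1, j) + p_d * V(k+1, j-1)]
  V(2,-2) = exp(-r*dt) * [p_u*0.000000 + p_m*0.000000 + p_d*0.000000] = 0.000000
  V(2,-1) = exp(-r*dt) * [p_u*0.000000 + p_m*0.000000 + p_d*0.000000] = 0.000000
  V(2,+0) = exp(-r*dt) * [p_u*1.167501 + p_m*0.000000 + p_d*0.000000] = 0.116368
  V(2,+1) = exp(-r*dt) * [p_u*3.909800 + p_m*1.167501 + p_d*0.000000] = 1.165960
  V(2,+2) = exp(-r*dt) * [p_u*10.137709 + p_m*3.909800 + p_d*1.167501] = 3.881805
  V(1,-1) = exp(-r*dt) * [p_u*0.116368 + p_m*0.000000 + p_d*0.000000] = 0.011599
  V(1,+0) = exp(-r*dt) * [p_u*1.165960 + p_m*0.116368 + p_d*0.000000] = 0.193586
  V(1,+1) = exp(-r*dt) * [p_u*3.881805 + p_m*1.165960 + p_d*0.116368] = 1.189233
  V(0,+0) = exp(-r*dt) * [p_u*1.189233 + p_m*0.193586 + p_d*0.011599] = 0.249947


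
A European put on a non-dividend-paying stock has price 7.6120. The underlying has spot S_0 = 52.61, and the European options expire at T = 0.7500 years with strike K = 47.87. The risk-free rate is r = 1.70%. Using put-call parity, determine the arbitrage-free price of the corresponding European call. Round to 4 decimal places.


Answer: Call price = 12.9585

Derivation:
Put-call parity: C - P = S_0 * exp(-qT) - K * exp(-rT).
S_0 * exp(-qT) = 52.6100 * 1.00000000 = 52.61000000
K * exp(-rT) = 47.8700 * 0.98733094 = 47.26353195
C = P + S*exp(-qT) - K*exp(-rT)
C = 7.6120 + 52.61000000 - 47.26353195 = 12.9585


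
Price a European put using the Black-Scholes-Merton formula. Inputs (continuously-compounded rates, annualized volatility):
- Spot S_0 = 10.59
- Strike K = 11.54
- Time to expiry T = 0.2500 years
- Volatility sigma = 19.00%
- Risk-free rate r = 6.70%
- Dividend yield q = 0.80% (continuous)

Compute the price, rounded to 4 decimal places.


Answer: Price = 0.9161

Derivation:
d1 = (ln(S/K) + (r - q + 0.5*sigma^2) * T) / (sigma * sqrt(T)) = -0.70154317
d2 = d1 - sigma * sqrt(T) = -0.79654317
exp(-rT) = 0.98338950; exp(-qT) = 0.99800200
P = K * exp(-rT) * N(-d2) - S_0 * exp(-qT) * N(-d1)
N(-d1) = 0.75851795; N(-d2) = 0.78714180
P = 11.5400 * 0.98338950 * 0.78714180 - 10.5900 * 0.99800200 * 0.75851795 = 0.9161


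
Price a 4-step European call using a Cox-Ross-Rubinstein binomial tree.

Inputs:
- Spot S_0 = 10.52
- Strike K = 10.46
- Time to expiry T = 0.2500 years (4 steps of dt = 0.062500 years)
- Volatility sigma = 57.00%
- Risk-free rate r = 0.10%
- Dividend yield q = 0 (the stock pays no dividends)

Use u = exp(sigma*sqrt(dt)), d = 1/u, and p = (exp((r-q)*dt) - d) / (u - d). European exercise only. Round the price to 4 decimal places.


Answer: Price = V(0,0) = 1.1597

Derivation:
dt = T/N = 0.062500
u = exp(sigma*sqrt(dt)) = 1.153153; d = 1/u = 0.867188
p = (exp((r-q)*dt) - d) / (u - d) = 0.464654
Discount per step: exp(-r*dt) = 0.999938
Stock lattice S(k, i) with i counting down-moves:
  k=0: S(0,0) = 10.5200
  k=1: S(1,0) = 12.1312; S(1,1) = 9.1228
  k=2: S(2,0) = 13.9891; S(2,1) = 10.5200; S(2,2) = 7.9112
  k=3: S(3,0) = 16.1316; S(3,1) = 12.1312; S(3,2) = 9.1228; S(3,3) = 6.8605
  k=4: S(4,0) = 18.6022; S(4,1) = 13.9891; S(4,2) = 10.5200; S(4,3) = 7.9112; S(4,4) = 5.9493
Terminal payoffs V(N, i) = max(S_T - K, 0):
  V(4,0) = 8.142169; V(4,1) = 3.529097; V(4,2) = 0.060000; V(4,3) = 0.000000; V(4,4) = 0.000000
Backward induction: V(k, i) = exp(-r*dt) * [p * V(k+1, i) + (1-p) * V(k+1, i+1)].
  V(3,0) = exp(-r*dt) * [p*8.142169 + (1-p)*3.529097] = 5.672223
  V(3,1) = exp(-r*dt) * [p*3.529097 + (1-p)*0.060000] = 1.671824
  V(3,2) = exp(-r*dt) * [p*0.060000 + (1-p)*0.000000] = 0.027877
  V(3,3) = exp(-r*dt) * [p*0.000000 + (1-p)*0.000000] = 0.000000
  V(2,0) = exp(-r*dt) * [p*5.672223 + (1-p)*1.671824] = 3.530404
  V(2,1) = exp(-r*dt) * [p*1.671824 + (1-p)*0.027877] = 0.791694
  V(2,2) = exp(-r*dt) * [p*0.027877 + (1-p)*0.000000] = 0.012953
  V(1,0) = exp(-r*dt) * [p*3.530404 + (1-p)*0.791694] = 2.064117
  V(1,1) = exp(-r*dt) * [p*0.791694 + (1-p)*0.012953] = 0.374774
  V(0,0) = exp(-r*dt) * [p*2.064117 + (1-p)*0.374774] = 1.159661


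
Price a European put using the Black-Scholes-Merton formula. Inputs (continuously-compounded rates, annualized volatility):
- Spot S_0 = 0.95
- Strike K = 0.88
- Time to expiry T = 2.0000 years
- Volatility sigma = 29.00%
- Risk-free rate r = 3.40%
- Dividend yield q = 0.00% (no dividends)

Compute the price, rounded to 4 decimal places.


d1 = (ln(S/K) + (r - q + 0.5*sigma^2) * T) / (sigma * sqrt(T)) = 0.55749293
d2 = d1 - sigma * sqrt(T) = 0.14737099
exp(-rT) = 0.93426047; exp(-qT) = 1.00000000
P = K * exp(-rT) * N(-d2) - S_0 * exp(-qT) * N(-d1)
N(-d1) = 0.28859534; N(-d2) = 0.44141960
P = 0.8800 * 0.93426047 * 0.44141960 - 0.9500 * 1.00000000 * 0.28859534 = 0.0887

Answer: Price = 0.0887


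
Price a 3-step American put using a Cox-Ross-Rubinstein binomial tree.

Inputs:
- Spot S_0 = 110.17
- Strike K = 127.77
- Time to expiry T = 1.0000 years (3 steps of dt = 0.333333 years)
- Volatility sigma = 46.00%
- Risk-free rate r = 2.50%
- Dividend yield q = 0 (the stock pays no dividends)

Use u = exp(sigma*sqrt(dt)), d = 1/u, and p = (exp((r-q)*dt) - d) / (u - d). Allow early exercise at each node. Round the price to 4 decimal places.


dt = T/N = 0.333333
u = exp(sigma*sqrt(dt)) = 1.304189; d = 1/u = 0.766760
p = (exp((r-q)*dt) - d) / (u - d) = 0.449563
Discount per step: exp(-r*dt) = 0.991701
Stock lattice S(k, i) with i counting down-moves:
  k=0: S(0,0) = 110.1700
  k=1: S(1,0) = 143.6825; S(1,1) = 84.4740
  k=2: S(2,0) = 187.3890; S(2,1) = 110.1700; S(2,2) = 64.7713
  k=3: S(3,0) = 244.3907; S(3,1) = 143.6825; S(3,2) = 84.4740; S(3,3) = 49.6640
Terminal payoffs V(N, i) = max(K - S_T, 0):
  V(3,0) = 0.000000; V(3,1) = 0.000000; V(3,2) = 43.296025; V(3,3) = 78.105954
Backward induction: V(k, i) = exp(-r*dt) * [p * V(k+1, i) + (1-p) * V(k+1, i+1)]; then take max(V_cont, immediate exercise) for American.
  V(2,0) = exp(-r*dt) * [p*0.000000 + (1-p)*0.000000] = 0.000000; exercise = 0.000000; V(2,0) = max -> 0.000000
  V(2,1) = exp(-r*dt) * [p*0.000000 + (1-p)*43.296025] = 23.633963; exercise = 17.600000; V(2,1) = max -> 23.633963
  V(2,2) = exp(-r*dt) * [p*43.296025 + (1-p)*78.105954] = 61.938389; exercise = 62.998715; V(2,2) = max -> 62.998715
  V(1,0) = exp(-r*dt) * [p*0.000000 + (1-p)*23.633963] = 12.901050; exercise = 0.000000; V(1,0) = max -> 12.901050
  V(1,1) = exp(-r*dt) * [p*23.633963 + (1-p)*62.998715] = 44.925833; exercise = 43.296025; V(1,1) = max -> 44.925833
  V(0,0) = exp(-r*dt) * [p*12.901050 + (1-p)*44.925833] = 30.275328; exercise = 17.600000; V(0,0) = max -> 30.275328

Answer: Price = V(0,0) = 30.2753


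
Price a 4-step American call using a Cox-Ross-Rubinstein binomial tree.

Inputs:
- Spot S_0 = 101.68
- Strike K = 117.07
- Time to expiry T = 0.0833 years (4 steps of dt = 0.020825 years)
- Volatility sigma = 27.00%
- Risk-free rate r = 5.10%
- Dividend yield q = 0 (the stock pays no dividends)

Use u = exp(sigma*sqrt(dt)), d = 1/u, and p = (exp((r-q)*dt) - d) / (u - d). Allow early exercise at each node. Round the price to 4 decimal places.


Answer: Price = V(0,0) = 0.1129

Derivation:
dt = T/N = 0.020825
u = exp(sigma*sqrt(dt)) = 1.039732; d = 1/u = 0.961786
p = (exp((r-q)*dt) - d) / (u - d) = 0.503893
Discount per step: exp(-r*dt) = 0.998938
Stock lattice S(k, i) with i counting down-moves:
  k=0: S(0,0) = 101.6800
  k=1: S(1,0) = 105.7200; S(1,1) = 97.7944
  k=2: S(2,0) = 109.9205; S(2,1) = 101.6800; S(2,2) = 94.0573
  k=3: S(3,0) = 114.2879; S(3,1) = 105.7200; S(3,2) = 97.7944; S(3,3) = 90.4630
  k=4: S(4,0) = 118.8288; S(4,1) = 109.9205; S(4,2) = 101.6800; S(4,3) = 94.0573; S(4,4) = 87.0060
Terminal payoffs V(N, i) = max(S_T - K, 0):
  V(4,0) = 1.758826; V(4,1) = 0.000000; V(4,2) = 0.000000; V(4,3) = 0.000000; V(4,4) = 0.000000
Backward induction: V(k, i) = exp(-r*dt) * [p * V(k+1, i) + (1-p) * V(k+1, i+1)]; then take max(V_cont, immediate exercise) for American.
  V(3,0) = exp(-r*dt) * [p*1.758826 + (1-p)*0.000000] = 0.885320; exercise = 0.000000; V(3,0) = max -> 0.885320
  V(3,1) = exp(-r*dt) * [p*0.000000 + (1-p)*0.000000] = 0.000000; exercise = 0.000000; V(3,1) = max -> 0.000000
  V(3,2) = exp(-r*dt) * [p*0.000000 + (1-p)*0.000000] = 0.000000; exercise = 0.000000; V(3,2) = max -> 0.000000
  V(3,3) = exp(-r*dt) * [p*0.000000 + (1-p)*0.000000] = 0.000000; exercise = 0.000000; V(3,3) = max -> 0.000000
  V(2,0) = exp(-r*dt) * [p*0.885320 + (1-p)*0.000000] = 0.445633; exercise = 0.000000; V(2,0) = max -> 0.445633
  V(2,1) = exp(-r*dt) * [p*0.000000 + (1-p)*0.000000] = 0.000000; exercise = 0.000000; V(2,1) = max -> 0.000000
  V(2,2) = exp(-r*dt) * [p*0.000000 + (1-p)*0.000000] = 0.000000; exercise = 0.000000; V(2,2) = max -> 0.000000
  V(1,0) = exp(-r*dt) * [p*0.445633 + (1-p)*0.000000] = 0.224313; exercise = 0.000000; V(1,0) = max -> 0.224313
  V(1,1) = exp(-r*dt) * [p*0.000000 + (1-p)*0.000000] = 0.000000; exercise = 0.000000; V(1,1) = max -> 0.000000
  V(0,0) = exp(-r*dt) * [p*0.224313 + (1-p)*0.000000] = 0.112910; exercise = 0.000000; V(0,0) = max -> 0.112910


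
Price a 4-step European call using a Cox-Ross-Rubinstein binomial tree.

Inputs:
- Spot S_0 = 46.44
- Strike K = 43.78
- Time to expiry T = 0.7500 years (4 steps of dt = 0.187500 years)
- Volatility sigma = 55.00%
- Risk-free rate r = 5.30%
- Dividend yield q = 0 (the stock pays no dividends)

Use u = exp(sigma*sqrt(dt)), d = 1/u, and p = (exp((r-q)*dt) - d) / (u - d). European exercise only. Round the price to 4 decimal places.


dt = T/N = 0.187500
u = exp(sigma*sqrt(dt)) = 1.268908; d = 1/u = 0.788079
p = (exp((r-q)*dt) - d) / (u - d) = 0.461511
Discount per step: exp(-r*dt) = 0.990112
Stock lattice S(k, i) with i counting down-moves:
  k=0: S(0,0) = 46.4400
  k=1: S(1,0) = 58.9281; S(1,1) = 36.5984
  k=2: S(2,0) = 74.7744; S(2,1) = 46.4400; S(2,2) = 28.8424
  k=3: S(3,0) = 94.8818; S(3,1) = 58.9281; S(3,2) = 36.5984; S(3,3) = 22.7301
  k=4: S(4,0) = 120.3963; S(4,1) = 74.7744; S(4,2) = 46.4400; S(4,3) = 28.8424; S(4,4) = 17.9131
Terminal payoffs V(N, i) = max(S_T - K, 0):
  V(4,0) = 76.616336; V(4,1) = 30.994366; V(4,2) = 2.660000; V(4,3) = 0.000000; V(4,4) = 0.000000
Backward induction: V(k, i) = exp(-r*dt) * [p * V(k+1, i) + (1-p) * V(k+1, i+1)].
  V(3,0) = exp(-r*dt) * [p*76.616336 + (1-p)*30.994366] = 51.534729
  V(3,1) = exp(-r*dt) * [p*30.994366 + (1-p)*2.660000] = 15.581014
  V(3,2) = exp(-r*dt) * [p*2.660000 + (1-p)*0.000000] = 1.215480
  V(3,3) = exp(-r*dt) * [p*0.000000 + (1-p)*0.000000] = 0.000000
  V(2,0) = exp(-r*dt) * [p*51.534729 + (1-p)*15.581014] = 31.855904
  V(2,1) = exp(-r*dt) * [p*15.581014 + (1-p)*1.215480] = 7.767756
  V(2,2) = exp(-r*dt) * [p*1.215480 + (1-p)*0.000000] = 0.555411
  V(1,0) = exp(-r*dt) * [p*31.855904 + (1-p)*7.767756] = 18.697964
  V(1,1) = exp(-r*dt) * [p*7.767756 + (1-p)*0.555411] = 3.845581
  V(0,0) = exp(-r*dt) * [p*18.697964 + (1-p)*3.845581] = 10.594314

Answer: Price = V(0,0) = 10.5943


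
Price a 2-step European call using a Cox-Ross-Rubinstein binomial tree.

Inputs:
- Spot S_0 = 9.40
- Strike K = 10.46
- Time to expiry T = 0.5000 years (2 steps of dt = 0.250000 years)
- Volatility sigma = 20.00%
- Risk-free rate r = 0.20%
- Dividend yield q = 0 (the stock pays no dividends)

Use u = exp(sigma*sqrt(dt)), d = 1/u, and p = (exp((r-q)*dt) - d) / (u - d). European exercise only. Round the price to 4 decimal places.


Answer: Price = V(0,0) = 0.2326

Derivation:
dt = T/N = 0.250000
u = exp(sigma*sqrt(dt)) = 1.105171; d = 1/u = 0.904837
p = (exp((r-q)*dt) - d) / (u - d) = 0.477517
Discount per step: exp(-r*dt) = 0.999500
Stock lattice S(k, i) with i counting down-moves:
  k=0: S(0,0) = 9.4000
  k=1: S(1,0) = 10.3886; S(1,1) = 8.5055
  k=2: S(2,0) = 11.4812; S(2,1) = 9.4000; S(2,2) = 7.6961
Terminal payoffs V(N, i) = max(S_T - K, 0):
  V(2,0) = 1.021186; V(2,1) = 0.000000; V(2,2) = 0.000000
Backward induction: V(k, i) = exp(-r*dt) * [p * V(k+1, i) + (1-p) * V(k+1, i+1)].
  V(1,0) = exp(-r*dt) * [p*1.021186 + (1-p)*0.000000] = 0.487390
  V(1,1) = exp(-r*dt) * [p*0.000000 + (1-p)*0.000000] = 0.000000
  V(0,0) = exp(-r*dt) * [p*0.487390 + (1-p)*0.000000] = 0.232621


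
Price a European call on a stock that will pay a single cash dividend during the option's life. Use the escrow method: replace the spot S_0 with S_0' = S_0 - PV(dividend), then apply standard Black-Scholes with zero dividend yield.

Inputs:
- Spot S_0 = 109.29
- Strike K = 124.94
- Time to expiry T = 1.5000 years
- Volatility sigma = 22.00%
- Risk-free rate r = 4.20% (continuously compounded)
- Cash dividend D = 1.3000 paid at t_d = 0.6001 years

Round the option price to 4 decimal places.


PV(D) = D * exp(-r * t_d) = 1.3000 * 0.97511077 = 1.26764401
S_0' = S_0 - PV(D) = 109.2900 - 1.26764401 = 108.02235599
d1 = (ln(S_0'/K) + (r + sigma^2/2)*T) / (sigma*sqrt(T)) = -0.17144727
d2 = d1 - sigma*sqrt(T) = -0.44089114
exp(-rT) = 0.93894347
N(d1) = 0.43193604; N(d2) = 0.32964590
C = S_0' * N(d1) - K * exp(-rT) * N(d2) = 108.02235599 * 0.43193604 - 124.9400 * 0.93894347 * 0.32964590 = 7.9875

Answer: Price = 7.9875


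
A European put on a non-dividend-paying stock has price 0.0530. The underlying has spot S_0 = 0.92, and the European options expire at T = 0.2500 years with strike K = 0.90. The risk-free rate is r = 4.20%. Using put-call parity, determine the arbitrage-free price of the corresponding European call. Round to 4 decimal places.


Put-call parity: C - P = S_0 * exp(-qT) - K * exp(-rT).
S_0 * exp(-qT) = 0.9200 * 1.00000000 = 0.92000000
K * exp(-rT) = 0.9000 * 0.98955493 = 0.89059944
C = P + S*exp(-qT) - K*exp(-rT)
C = 0.0530 + 0.92000000 - 0.89059944 = 0.0824

Answer: Call price = 0.0824


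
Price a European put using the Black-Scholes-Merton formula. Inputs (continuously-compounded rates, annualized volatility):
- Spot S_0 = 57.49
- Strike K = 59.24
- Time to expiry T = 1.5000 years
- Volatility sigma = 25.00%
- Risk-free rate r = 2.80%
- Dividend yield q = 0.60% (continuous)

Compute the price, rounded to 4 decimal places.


Answer: Price = 6.8366

Derivation:
d1 = (ln(S/K) + (r - q + 0.5*sigma^2) * T) / (sigma * sqrt(T)) = 0.16293689
d2 = d1 - sigma * sqrt(T) = -0.14324933
exp(-rT) = 0.95886978; exp(-qT) = 0.99104038
P = K * exp(-rT) * N(-d2) - S_0 * exp(-qT) * N(-d1)
N(-d1) = 0.43528406; N(-d2) = 0.55695336
P = 59.2400 * 0.95886978 * 0.55695336 - 57.4900 * 0.99104038 * 0.43528406 = 6.8366


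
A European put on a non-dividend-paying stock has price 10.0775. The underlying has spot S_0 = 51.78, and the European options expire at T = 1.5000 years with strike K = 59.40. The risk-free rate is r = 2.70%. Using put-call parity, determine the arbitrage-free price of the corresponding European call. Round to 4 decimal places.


Answer: Call price = 4.8151

Derivation:
Put-call parity: C - P = S_0 * exp(-qT) - K * exp(-rT).
S_0 * exp(-qT) = 51.7800 * 1.00000000 = 51.78000000
K * exp(-rT) = 59.4000 * 0.96030916 = 57.04236437
C = P + S*exp(-qT) - K*exp(-rT)
C = 10.0775 + 51.78000000 - 57.04236437 = 4.8151


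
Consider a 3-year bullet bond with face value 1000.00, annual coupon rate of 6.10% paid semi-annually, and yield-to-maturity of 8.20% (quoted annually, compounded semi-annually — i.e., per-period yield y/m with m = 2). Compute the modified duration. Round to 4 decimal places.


Coupon per period c = face * coupon_rate / m = 30.500000
Periods per year m = 2; per-period yield y/m = 0.041000
Number of cashflows N = 6
Cashflows (t years, CF_t, discount factor 1/(1+y/m)^(m*t), PV):
  t = 0.5000: CF_t = 30.500000, DF = 0.960615, PV = 29.298751
  t = 1.0000: CF_t = 30.500000, DF = 0.922781, PV = 28.144814
  t = 1.5000: CF_t = 30.500000, DF = 0.886437, PV = 27.036325
  t = 2.0000: CF_t = 30.500000, DF = 0.851524, PV = 25.971493
  t = 2.5000: CF_t = 30.500000, DF = 0.817987, PV = 24.948601
  t = 3.0000: CF_t = 1030.500000, DF = 0.785770, PV = 809.736319
Price P = sum_t PV_t = 945.136303
First compute Macaulay numerator sum_t t * PV_t:
  t * PV_t at t = 0.5000: 14.649376
  t * PV_t at t = 1.0000: 28.144814
  t * PV_t at t = 1.5000: 40.554487
  t * PV_t at t = 2.0000: 51.942987
  t * PV_t at t = 2.5000: 62.371502
  t * PV_t at t = 3.0000: 2429.208957
Macaulay duration D = 2626.872121 / 945.136303 = 2.779358
Modified duration = D / (1 + y/m) = 2.779358 / (1 + 0.041000) = 2.669892

Answer: Modified duration = 2.6699


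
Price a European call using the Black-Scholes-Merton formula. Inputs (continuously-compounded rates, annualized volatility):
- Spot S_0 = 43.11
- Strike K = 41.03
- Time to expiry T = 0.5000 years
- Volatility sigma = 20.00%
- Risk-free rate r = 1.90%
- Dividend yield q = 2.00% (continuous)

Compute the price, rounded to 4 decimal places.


d1 = (ln(S/K) + (r - q + 0.5*sigma^2) * T) / (sigma * sqrt(T)) = 0.41684993
d2 = d1 - sigma * sqrt(T) = 0.27542857
exp(-rT) = 0.99054498; exp(-qT) = 0.99004983
C = S_0 * exp(-qT) * N(d1) - K * exp(-rT) * N(d2)
N(d1) = 0.66160591; N(d2) = 0.60850650
C = 43.1100 * 0.99004983 * 0.66160591 - 41.0300 * 0.99054498 * 0.60850650 = 3.5071

Answer: Price = 3.5071


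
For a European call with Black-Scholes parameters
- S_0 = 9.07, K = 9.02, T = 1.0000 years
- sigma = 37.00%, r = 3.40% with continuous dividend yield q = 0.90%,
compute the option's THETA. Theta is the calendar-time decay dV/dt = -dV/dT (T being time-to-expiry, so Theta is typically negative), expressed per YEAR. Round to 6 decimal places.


d1 = 0.2675079191; d2 = -0.1024920809
phi(d1) = 0.3849203780; exp(-qT) = 0.9910403788; exp(-rT) = 0.9665715046
Theta = -S*exp(-qT)*phi(d1)*sigma/(2*sqrt(T)) - r*K*exp(-rT)*N(d2) + q*S*exp(-qT)*N(d1)
N(d1) = 0.6054609411; N(d2) = 0.4591830491; sqrt(T) = 1.0000000000
Term 1 = -9.0700 * 0.9910403788 * 0.3849203780 * 0.3700 / (2 * 1.0000000000) = -0.6400903337
Term 2 = -0.0340 * 9.0200 * 0.9665715046 * 0.4591830491 = -0.1361147813
Term 3 = 0.0090 * 9.0700 * 0.9910403788 * 0.6054609411 = 0.0489809583
Theta = -0.6400903337 + (-0.1361147813) + (0.0489809583) = -0.727224

Answer: Theta = -0.727224


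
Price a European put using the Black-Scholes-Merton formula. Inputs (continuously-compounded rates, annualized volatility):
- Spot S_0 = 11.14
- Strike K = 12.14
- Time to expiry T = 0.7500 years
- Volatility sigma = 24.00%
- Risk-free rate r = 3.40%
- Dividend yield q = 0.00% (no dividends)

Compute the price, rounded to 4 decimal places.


Answer: Price = 1.3378

Derivation:
d1 = (ln(S/K) + (r - q + 0.5*sigma^2) * T) / (sigma * sqrt(T)) = -0.18698235
d2 = d1 - sigma * sqrt(T) = -0.39482844
exp(-rT) = 0.97482238; exp(-qT) = 1.00000000
P = K * exp(-rT) * N(-d2) - S_0 * exp(-qT) * N(-d1)
N(-d1) = 0.57416276; N(-d2) = 0.65351525
P = 12.1400 * 0.97482238 * 0.65351525 - 11.1400 * 1.00000000 * 0.57416276 = 1.3378
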